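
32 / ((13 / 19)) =608 / 13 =46.77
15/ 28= 0.54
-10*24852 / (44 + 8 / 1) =-62130 / 13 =-4779.23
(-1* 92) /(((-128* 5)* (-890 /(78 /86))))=-897 /6123200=-0.00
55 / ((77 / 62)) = 44.29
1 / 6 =0.17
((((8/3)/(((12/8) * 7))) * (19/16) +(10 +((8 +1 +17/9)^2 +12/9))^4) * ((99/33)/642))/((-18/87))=-2488222587665817887/386903928348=-6431112.24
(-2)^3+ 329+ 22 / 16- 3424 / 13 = 6135 / 104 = 58.99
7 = 7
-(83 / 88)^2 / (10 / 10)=-6889 / 7744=-0.89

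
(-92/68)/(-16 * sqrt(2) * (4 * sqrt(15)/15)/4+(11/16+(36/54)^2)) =2699280/57903683+2543616 * sqrt(30)/57903683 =0.29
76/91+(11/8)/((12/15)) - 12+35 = 74413/2912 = 25.55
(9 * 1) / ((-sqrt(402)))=-3 * sqrt(402) / 134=-0.45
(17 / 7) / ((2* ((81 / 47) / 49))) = 5593 / 162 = 34.52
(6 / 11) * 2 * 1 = 12 / 11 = 1.09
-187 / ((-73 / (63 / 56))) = 1683 / 584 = 2.88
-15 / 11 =-1.36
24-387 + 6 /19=-362.68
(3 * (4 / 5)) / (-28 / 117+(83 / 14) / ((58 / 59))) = 1140048 / 2751065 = 0.41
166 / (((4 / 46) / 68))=129812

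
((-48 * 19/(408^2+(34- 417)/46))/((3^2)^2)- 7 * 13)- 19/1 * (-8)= 12611000783/206737947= 61.00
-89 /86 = -1.03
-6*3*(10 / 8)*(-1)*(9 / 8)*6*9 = 10935 / 8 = 1366.88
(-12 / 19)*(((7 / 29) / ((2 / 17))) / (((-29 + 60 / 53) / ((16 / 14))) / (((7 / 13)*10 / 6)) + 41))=-1513680 / 16153667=-0.09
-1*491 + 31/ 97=-47596/ 97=-490.68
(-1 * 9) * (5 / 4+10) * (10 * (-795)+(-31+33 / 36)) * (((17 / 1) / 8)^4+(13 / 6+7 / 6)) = 1256244030135 / 65536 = 19168762.67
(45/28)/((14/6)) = 135/196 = 0.69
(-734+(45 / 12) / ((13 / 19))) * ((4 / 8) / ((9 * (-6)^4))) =-37883 / 1213056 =-0.03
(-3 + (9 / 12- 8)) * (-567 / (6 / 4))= 7749 / 2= 3874.50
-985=-985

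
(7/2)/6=7/12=0.58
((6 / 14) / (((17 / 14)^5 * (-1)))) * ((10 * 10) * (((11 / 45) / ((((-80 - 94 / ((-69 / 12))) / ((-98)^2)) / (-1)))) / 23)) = -20292099520 / 779501493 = -26.03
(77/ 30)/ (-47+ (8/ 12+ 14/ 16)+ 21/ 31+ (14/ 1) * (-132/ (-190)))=-0.07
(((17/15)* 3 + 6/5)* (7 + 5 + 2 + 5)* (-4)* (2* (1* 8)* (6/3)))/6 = -27968/15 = -1864.53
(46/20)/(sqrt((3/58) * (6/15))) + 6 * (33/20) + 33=23 * sqrt(435)/30 + 429/10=58.89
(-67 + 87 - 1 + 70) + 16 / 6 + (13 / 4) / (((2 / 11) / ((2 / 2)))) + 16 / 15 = 13273 / 120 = 110.61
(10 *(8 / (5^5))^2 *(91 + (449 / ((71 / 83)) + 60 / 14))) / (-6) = -6575488 / 970703125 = -0.01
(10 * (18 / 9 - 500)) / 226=-2490 / 113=-22.04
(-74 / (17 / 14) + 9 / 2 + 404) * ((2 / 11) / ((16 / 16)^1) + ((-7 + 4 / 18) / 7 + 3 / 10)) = -4426123 / 26180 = -169.07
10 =10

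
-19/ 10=-1.90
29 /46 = 0.63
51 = 51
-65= -65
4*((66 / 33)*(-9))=-72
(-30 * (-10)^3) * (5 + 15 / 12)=187500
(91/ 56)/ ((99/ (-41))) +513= 512.33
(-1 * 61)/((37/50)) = -3050/37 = -82.43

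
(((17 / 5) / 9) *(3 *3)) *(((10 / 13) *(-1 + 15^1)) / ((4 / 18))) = 2142 / 13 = 164.77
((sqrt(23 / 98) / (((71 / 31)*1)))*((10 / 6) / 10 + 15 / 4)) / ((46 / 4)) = 1457*sqrt(46) / 137172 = 0.07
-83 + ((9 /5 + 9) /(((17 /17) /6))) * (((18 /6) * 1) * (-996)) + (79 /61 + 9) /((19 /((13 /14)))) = -7857639141 /40565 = -193704.90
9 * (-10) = -90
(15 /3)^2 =25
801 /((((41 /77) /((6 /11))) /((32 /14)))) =1875.51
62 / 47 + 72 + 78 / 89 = 310360 / 4183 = 74.20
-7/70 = -1/10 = -0.10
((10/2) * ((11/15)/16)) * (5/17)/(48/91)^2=455455/1880064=0.24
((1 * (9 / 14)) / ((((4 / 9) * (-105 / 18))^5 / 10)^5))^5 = -4916805934176960357500698246628457220923374136635446571844895448082706616718815876120689786995423007352054922010809318916550911722532215638037453616121092500492217652798245412869655043 / 23328949348058551391873702849703169582811353324987247534408453423754553105837359674586598571040970236465537039680000000000000000000000000000000000000000000000000000000000000000000000000000000000000000000000000000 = -0.00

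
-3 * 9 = -27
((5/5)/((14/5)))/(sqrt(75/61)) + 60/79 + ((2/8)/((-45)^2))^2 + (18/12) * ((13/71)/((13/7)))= sqrt(183)/42 + 333922100609/368006490000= 1.23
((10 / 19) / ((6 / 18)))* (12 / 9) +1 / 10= 419 / 190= 2.21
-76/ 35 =-2.17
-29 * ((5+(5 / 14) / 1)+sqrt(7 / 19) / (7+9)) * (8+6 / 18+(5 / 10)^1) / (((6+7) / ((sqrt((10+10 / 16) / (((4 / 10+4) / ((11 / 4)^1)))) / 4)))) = -192125 * sqrt(17) / 11648 - 7685 * sqrt(2261) / 758784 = -68.49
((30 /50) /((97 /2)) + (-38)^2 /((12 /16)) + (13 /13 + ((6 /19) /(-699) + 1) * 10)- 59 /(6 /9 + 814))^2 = 929134770740269554166388881 /247826323251900291600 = 3749136.73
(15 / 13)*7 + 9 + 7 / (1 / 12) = 1314 / 13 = 101.08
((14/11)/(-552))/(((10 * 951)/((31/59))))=-217/1703469240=-0.00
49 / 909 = 0.05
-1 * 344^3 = -40707584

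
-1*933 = -933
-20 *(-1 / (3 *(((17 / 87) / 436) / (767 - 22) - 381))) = -188395600 / 10766808523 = -0.02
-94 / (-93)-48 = -4370 / 93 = -46.99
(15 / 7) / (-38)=-15 / 266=-0.06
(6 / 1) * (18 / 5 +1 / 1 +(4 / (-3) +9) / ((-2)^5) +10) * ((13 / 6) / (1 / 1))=89609 / 480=186.69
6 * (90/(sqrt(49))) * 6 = 3240/7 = 462.86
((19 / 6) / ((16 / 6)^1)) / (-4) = -19 / 64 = -0.30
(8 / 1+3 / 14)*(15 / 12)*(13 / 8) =7475 / 448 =16.69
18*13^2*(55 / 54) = 9295 / 3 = 3098.33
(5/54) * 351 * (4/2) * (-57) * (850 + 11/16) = -50428755/16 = -3151797.19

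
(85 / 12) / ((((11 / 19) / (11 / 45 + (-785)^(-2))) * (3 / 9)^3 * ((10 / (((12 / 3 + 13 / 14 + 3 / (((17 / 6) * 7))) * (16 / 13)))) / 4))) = 1368873696 / 6778475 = 201.94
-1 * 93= -93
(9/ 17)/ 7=9/ 119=0.08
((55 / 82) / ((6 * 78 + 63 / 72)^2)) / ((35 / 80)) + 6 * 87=191625741634 / 367099117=522.00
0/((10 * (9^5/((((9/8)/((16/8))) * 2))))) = 0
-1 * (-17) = 17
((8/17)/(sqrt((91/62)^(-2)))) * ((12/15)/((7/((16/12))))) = 832/7905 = 0.11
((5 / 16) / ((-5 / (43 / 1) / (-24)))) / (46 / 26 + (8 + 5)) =559 / 128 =4.37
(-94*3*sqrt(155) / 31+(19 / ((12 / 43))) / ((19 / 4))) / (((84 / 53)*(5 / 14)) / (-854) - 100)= -973133 / 6789345+6381942*sqrt(155) / 70156565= 0.99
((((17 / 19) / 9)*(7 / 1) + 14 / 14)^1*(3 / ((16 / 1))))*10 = 725 / 228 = 3.18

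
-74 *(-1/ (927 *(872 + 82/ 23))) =851/ 9333963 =0.00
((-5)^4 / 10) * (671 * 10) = 419375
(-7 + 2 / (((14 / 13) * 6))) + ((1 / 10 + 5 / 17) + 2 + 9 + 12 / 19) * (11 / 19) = 175124 / 644385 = 0.27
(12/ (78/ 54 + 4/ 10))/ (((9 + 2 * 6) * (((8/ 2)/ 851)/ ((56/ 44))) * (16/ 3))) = 114885/ 7304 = 15.73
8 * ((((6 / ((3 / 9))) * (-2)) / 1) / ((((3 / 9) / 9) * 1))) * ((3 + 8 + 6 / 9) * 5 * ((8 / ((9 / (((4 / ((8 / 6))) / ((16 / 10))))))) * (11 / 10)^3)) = -1006236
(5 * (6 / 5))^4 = 1296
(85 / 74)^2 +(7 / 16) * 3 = 57649 / 21904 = 2.63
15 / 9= 1.67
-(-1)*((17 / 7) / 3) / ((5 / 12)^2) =816 / 175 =4.66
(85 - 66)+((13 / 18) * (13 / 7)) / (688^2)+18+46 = 4950231721 / 59641344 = 83.00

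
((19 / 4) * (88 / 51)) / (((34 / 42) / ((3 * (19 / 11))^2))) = 864234 / 3179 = 271.86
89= 89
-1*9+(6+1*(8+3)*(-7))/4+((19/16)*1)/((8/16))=-195/8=-24.38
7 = 7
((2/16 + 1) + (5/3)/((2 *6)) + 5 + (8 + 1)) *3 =1099/24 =45.79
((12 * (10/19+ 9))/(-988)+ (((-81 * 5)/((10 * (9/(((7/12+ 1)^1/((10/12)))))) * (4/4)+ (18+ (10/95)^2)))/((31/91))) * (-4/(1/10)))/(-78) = -416192090689/44637966958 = -9.32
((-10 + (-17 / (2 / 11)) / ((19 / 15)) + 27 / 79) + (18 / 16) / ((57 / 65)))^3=-961361607266243351 / 1731458304512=-555232.32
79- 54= 25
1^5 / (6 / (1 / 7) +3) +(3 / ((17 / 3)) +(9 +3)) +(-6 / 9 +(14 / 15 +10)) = 17456 / 765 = 22.82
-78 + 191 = 113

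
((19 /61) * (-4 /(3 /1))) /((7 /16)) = -1216 /1281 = -0.95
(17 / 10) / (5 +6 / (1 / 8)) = 17 / 530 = 0.03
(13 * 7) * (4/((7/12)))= 624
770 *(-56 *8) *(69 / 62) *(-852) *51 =517127466240 / 31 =16681531169.03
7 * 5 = 35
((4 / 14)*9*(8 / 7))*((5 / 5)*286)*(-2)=-82368 / 49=-1680.98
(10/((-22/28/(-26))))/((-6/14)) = -25480/33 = -772.12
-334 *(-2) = 668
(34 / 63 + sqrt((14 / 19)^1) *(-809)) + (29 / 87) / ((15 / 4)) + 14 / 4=289 / 70 - 809 *sqrt(266) / 19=-690.31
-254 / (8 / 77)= -9779 / 4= -2444.75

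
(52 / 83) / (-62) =-26 / 2573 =-0.01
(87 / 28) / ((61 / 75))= 6525 / 1708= 3.82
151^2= 22801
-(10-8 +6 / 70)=-73 / 35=-2.09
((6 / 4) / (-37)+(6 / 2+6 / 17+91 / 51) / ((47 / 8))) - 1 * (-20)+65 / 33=14831131 / 650386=22.80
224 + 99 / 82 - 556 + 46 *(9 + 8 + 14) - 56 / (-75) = 6740117 / 6150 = 1095.95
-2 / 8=-1 / 4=-0.25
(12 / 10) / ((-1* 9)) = -2 / 15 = -0.13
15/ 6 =5/ 2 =2.50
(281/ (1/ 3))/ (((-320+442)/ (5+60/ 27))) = 18265/ 366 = 49.90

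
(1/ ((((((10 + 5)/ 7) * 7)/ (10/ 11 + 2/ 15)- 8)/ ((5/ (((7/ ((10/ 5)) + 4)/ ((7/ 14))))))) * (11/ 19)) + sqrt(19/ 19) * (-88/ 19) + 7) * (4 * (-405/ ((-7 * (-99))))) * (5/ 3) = -169410700/ 17686207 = -9.58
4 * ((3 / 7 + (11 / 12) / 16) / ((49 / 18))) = 1959 / 2744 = 0.71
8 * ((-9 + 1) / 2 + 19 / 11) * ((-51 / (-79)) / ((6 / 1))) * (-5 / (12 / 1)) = 2125 / 2607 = 0.82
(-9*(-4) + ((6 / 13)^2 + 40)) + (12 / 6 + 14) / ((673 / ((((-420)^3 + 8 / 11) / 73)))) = -2196712853648 / 91330811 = -24052.26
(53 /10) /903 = 53 /9030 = 0.01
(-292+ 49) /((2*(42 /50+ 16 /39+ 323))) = -236925 /632288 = -0.37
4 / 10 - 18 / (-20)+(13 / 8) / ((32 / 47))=4719 / 1280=3.69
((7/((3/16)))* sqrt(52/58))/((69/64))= 32.79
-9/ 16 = -0.56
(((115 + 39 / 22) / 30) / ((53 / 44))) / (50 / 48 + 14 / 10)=20552 / 15529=1.32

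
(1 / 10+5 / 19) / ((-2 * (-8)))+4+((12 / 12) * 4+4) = 36549 / 3040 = 12.02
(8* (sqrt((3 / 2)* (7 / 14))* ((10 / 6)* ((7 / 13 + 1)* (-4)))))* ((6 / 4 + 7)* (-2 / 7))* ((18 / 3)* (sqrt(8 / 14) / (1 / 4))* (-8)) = -3481600* sqrt(21) / 637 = -25046.62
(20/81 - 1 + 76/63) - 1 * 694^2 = -273087355/567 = -481635.55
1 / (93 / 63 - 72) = -0.01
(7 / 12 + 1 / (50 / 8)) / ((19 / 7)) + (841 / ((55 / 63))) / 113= 62340943 / 7085100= 8.80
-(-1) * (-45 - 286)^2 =109561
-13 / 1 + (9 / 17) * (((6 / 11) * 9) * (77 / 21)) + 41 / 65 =-3138 / 1105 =-2.84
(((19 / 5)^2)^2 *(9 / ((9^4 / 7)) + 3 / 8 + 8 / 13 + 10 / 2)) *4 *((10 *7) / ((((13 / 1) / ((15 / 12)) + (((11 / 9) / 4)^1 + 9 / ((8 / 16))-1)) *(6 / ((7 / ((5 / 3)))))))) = 8850.62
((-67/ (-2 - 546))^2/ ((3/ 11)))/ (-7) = -49379/ 6306384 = -0.01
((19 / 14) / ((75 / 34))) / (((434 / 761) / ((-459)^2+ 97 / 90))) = 4660765808761 / 20506500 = 227282.36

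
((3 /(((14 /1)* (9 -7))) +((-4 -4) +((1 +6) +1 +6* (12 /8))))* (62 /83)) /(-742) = -7905 /862204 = -0.01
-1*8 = -8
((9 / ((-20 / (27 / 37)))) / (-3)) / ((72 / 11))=99 / 5920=0.02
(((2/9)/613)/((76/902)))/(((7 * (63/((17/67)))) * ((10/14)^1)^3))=53669/7901033625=0.00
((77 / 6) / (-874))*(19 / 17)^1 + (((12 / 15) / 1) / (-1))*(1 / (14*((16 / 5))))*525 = -9.39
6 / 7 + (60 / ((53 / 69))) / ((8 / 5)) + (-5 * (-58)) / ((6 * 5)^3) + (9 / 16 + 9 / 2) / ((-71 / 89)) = 12330249131 / 284482800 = 43.34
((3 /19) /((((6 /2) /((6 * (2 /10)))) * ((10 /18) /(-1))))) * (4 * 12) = -2592 /475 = -5.46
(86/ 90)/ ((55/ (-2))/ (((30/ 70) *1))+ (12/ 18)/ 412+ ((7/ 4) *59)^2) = 70864/ 785828835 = 0.00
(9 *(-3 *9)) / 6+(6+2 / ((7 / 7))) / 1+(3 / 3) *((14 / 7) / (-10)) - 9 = -417 / 10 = -41.70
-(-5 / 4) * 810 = 2025 / 2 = 1012.50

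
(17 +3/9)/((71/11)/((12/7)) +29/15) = 11440/3761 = 3.04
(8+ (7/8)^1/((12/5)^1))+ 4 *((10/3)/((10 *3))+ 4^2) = 20969/288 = 72.81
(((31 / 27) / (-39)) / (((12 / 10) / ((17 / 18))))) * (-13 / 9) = 2635 / 78732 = 0.03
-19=-19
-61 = -61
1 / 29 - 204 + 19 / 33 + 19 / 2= -371105 / 1914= -193.89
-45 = -45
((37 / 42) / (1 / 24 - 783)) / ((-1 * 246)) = 74 / 16179051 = 0.00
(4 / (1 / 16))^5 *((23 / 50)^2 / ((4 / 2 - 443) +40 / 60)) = -426007068672 / 825625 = -515981.31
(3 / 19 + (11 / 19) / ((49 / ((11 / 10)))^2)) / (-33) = -721631 / 150542700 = -0.00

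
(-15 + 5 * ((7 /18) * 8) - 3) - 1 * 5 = -67 /9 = -7.44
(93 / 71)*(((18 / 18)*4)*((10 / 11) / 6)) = 620 / 781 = 0.79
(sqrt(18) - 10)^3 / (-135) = 308 / 27 - 106 * sqrt(2) / 15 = 1.41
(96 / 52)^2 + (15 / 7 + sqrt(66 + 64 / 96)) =6567 / 1183 + 10 * sqrt(6) / 3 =13.72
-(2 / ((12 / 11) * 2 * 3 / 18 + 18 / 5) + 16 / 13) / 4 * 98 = -120491 / 2834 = -42.52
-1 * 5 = -5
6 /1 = 6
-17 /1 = -17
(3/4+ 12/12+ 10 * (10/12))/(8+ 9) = 121/204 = 0.59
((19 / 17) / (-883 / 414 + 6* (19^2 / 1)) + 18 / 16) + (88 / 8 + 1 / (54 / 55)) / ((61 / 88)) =3704949952903 / 200661217272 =18.46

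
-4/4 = -1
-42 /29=-1.45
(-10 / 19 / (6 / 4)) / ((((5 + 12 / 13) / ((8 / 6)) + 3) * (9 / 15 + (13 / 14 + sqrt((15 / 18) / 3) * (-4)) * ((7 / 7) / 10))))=-14123200 / 188337291 - 4076800 * sqrt(10) / 565011873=-0.10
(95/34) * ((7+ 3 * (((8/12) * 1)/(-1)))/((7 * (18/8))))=950/1071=0.89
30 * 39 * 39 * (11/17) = 501930/17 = 29525.29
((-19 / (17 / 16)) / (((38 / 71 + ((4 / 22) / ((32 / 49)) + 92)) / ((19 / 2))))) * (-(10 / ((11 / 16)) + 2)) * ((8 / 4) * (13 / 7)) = 2217799168 / 19716583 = 112.48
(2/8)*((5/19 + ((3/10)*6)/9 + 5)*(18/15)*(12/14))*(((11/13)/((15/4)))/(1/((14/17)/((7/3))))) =411048/3674125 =0.11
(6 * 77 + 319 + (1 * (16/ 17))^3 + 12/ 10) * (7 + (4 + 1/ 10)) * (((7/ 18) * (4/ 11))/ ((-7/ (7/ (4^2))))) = -1660640919/ 21617200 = -76.82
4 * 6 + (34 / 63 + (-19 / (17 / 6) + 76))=100496 / 1071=93.83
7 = 7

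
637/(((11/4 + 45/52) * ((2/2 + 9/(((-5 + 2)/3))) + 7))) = -8281/47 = -176.19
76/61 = 1.25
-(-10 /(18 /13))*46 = 2990 /9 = 332.22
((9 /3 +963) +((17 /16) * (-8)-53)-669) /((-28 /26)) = -6123 /28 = -218.68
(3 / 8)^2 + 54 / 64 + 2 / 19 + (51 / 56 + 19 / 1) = 178755 / 8512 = 21.00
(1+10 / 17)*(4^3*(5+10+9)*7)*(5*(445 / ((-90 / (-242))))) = 1736824320 / 17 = 102166136.47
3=3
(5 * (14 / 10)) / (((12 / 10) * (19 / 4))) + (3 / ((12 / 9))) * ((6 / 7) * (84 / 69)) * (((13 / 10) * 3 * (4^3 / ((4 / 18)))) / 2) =8651074 / 6555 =1319.77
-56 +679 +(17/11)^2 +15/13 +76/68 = 16784254/26741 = 627.66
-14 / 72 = -7 / 36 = -0.19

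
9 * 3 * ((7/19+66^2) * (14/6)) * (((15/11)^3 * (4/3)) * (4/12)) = 309298.88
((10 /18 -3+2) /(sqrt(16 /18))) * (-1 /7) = sqrt(2) /21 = 0.07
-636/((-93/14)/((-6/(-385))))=2544/1705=1.49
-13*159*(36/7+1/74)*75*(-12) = 2484430650/259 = 9592396.33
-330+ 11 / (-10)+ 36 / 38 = -62729 / 190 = -330.15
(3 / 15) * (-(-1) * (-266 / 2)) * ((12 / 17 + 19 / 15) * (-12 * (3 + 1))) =1070384 / 425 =2518.55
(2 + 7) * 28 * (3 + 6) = 2268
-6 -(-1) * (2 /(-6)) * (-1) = -17 /3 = -5.67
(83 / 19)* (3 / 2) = 249 / 38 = 6.55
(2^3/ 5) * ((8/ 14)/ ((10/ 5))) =16/ 35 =0.46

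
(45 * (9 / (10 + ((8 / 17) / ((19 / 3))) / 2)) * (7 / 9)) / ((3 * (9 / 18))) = 33915 / 1621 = 20.92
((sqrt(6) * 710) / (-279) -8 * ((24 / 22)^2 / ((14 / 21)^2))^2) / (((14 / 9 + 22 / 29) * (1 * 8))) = -6849684 / 2210791 -10295 * sqrt(6) / 74896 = -3.43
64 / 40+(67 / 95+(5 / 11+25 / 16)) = 72269 / 16720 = 4.32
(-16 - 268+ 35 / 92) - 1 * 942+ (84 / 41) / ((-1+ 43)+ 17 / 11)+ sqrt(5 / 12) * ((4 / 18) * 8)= -2214349715 / 1806788+ 8 * sqrt(15) / 27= -1224.42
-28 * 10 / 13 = -280 / 13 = -21.54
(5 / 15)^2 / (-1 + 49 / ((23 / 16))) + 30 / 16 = 102919 / 54792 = 1.88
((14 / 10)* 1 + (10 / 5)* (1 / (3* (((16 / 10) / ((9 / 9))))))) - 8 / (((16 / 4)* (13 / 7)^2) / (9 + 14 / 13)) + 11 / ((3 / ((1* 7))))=2852573 / 131820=21.64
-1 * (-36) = 36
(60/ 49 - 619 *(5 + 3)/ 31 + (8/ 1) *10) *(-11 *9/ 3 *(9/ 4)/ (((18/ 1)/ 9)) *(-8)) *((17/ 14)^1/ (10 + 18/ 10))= -1505460330/ 627347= -2399.73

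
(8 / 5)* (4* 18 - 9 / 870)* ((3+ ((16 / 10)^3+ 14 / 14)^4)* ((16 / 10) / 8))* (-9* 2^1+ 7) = -151916913141750768 / 885009765625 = -171655.63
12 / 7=1.71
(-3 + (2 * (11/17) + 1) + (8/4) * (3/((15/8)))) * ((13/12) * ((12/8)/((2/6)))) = 2067/170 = 12.16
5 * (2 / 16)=5 / 8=0.62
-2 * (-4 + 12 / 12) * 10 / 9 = 20 / 3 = 6.67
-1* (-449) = 449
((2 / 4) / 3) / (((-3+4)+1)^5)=1 / 192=0.01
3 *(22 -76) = -162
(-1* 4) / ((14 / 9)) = -18 / 7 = -2.57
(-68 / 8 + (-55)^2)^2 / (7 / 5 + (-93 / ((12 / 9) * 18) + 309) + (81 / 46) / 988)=344619771015 / 11609191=29685.08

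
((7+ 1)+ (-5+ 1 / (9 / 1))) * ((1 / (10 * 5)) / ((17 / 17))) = 14 / 225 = 0.06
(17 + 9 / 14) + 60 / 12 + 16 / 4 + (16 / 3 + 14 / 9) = 4225 / 126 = 33.53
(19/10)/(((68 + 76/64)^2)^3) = 159383552/9201438539245969245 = 0.00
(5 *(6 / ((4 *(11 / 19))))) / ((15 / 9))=171 / 22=7.77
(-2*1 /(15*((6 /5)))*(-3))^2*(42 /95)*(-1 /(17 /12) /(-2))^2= 168 /27455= 0.01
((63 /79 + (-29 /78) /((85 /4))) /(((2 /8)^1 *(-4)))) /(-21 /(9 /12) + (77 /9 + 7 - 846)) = 612789 /674441170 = 0.00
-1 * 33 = -33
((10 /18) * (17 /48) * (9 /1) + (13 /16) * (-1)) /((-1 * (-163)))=23 /3912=0.01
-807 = -807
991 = 991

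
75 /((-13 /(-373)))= 27975 /13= 2151.92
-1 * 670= -670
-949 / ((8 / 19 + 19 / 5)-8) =90155 / 359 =251.13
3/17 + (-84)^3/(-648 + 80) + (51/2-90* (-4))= 3450015/2414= 1429.17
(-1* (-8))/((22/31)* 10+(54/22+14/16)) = 0.77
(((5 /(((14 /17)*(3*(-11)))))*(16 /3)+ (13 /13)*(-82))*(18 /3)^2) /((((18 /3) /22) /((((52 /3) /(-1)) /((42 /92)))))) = 550217408 /1323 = 415886.17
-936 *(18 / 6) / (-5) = 2808 / 5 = 561.60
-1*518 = -518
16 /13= 1.23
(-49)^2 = 2401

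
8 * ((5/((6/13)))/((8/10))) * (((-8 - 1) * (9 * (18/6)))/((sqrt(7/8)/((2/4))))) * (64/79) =-1684800 * sqrt(14)/553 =-11399.54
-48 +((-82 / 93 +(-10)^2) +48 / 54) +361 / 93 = 503 / 9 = 55.89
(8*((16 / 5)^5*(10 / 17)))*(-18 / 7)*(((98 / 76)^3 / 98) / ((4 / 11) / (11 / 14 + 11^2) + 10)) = -12141814874112 / 1367213901125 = -8.88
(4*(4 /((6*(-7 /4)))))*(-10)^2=-3200 /21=-152.38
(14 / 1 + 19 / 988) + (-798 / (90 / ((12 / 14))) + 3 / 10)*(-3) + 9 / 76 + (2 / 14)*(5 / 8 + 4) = 2538059 / 69160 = 36.70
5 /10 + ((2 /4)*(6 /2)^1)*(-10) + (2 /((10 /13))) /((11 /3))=-1517 /110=-13.79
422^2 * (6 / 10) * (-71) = -37931892 / 5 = -7586378.40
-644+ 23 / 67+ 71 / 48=-2065243 / 3216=-642.18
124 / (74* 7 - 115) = 4 / 13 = 0.31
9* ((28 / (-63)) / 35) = -4 / 35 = -0.11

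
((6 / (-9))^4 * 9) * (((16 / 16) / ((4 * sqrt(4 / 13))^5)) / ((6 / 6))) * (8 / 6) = 169 * sqrt(13) / 13824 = 0.04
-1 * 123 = -123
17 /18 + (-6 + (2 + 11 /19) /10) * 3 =-13921 /855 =-16.28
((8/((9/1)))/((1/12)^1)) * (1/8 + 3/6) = 20/3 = 6.67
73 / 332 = 0.22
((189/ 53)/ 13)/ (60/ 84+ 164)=0.00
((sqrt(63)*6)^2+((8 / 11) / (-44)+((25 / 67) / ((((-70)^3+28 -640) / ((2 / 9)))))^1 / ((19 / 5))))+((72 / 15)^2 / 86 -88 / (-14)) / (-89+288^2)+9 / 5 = 337057721163756785030287 / 148497737217131090250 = 2269.78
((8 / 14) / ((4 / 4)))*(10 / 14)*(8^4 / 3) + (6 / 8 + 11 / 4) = 164869 / 294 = 560.78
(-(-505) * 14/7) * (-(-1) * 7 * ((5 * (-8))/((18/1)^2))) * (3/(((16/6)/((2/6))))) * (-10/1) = 88375/27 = 3273.15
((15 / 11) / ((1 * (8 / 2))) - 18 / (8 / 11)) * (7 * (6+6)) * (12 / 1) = -270648 / 11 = -24604.36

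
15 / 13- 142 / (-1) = 1861 / 13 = 143.15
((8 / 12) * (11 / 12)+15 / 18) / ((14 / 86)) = 559 / 63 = 8.87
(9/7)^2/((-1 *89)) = -81/4361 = -0.02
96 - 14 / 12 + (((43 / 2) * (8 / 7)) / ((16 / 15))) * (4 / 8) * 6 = 13771 / 84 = 163.94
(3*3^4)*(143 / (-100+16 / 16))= -351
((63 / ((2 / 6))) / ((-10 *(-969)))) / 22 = 63 / 71060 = 0.00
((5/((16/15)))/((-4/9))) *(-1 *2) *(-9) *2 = -6075/16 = -379.69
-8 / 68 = -2 / 17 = -0.12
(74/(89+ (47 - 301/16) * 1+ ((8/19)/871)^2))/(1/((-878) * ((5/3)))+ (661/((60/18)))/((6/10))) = 355876854435440/186260120506908977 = 0.00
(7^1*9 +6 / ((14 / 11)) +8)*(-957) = -507210 / 7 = -72458.57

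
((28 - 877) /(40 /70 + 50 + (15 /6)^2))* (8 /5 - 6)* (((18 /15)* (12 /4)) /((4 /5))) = 2353428 /7955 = 295.84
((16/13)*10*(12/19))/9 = 640/741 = 0.86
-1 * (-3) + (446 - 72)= 377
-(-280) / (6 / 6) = 280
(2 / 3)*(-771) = -514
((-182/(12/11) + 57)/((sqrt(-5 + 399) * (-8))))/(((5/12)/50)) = 3295 * sqrt(394)/788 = 83.00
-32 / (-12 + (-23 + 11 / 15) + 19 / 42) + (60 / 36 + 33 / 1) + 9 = 105599 / 2367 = 44.61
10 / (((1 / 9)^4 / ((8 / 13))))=524880 / 13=40375.38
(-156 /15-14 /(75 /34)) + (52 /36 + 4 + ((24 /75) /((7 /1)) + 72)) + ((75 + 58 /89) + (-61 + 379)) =63694844 /140175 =454.40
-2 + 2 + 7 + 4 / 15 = 109 / 15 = 7.27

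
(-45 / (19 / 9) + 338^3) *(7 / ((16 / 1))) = 5135721941 / 304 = 16893822.17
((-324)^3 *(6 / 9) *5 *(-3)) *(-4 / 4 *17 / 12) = -481839840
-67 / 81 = -0.83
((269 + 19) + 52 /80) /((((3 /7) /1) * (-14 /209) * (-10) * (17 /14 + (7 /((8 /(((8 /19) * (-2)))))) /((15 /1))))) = 160472081 /185960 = 862.94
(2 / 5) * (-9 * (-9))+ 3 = 177 / 5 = 35.40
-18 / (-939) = 6 / 313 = 0.02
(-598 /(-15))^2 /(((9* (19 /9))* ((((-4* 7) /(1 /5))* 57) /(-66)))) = 1966822 /2842875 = 0.69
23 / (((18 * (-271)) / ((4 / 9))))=-46 / 21951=-0.00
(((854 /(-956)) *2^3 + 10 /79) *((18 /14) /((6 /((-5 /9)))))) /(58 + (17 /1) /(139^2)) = 1280421991 /88866579627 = 0.01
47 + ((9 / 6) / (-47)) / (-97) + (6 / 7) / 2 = 3027197 / 63826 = 47.43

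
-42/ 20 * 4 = -8.40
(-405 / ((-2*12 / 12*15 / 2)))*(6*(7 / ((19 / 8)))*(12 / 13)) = 108864 / 247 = 440.74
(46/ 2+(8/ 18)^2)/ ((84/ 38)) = 35701/ 3402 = 10.49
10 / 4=5 / 2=2.50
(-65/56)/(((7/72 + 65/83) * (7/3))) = -145665/257789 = -0.57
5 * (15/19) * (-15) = -1125/19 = -59.21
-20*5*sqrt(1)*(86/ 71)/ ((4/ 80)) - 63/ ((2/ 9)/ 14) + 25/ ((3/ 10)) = -1343647/ 213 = -6308.20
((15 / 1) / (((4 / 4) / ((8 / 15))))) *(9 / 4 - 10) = -62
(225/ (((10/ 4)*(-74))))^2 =2025/ 1369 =1.48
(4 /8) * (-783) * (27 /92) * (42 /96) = -147987 /2944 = -50.27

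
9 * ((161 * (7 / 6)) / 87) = 19.43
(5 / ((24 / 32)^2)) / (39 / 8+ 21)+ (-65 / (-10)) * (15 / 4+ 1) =465281 / 14904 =31.22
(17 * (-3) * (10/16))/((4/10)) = -1275/16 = -79.69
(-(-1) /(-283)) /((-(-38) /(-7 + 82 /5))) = -47 /53770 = -0.00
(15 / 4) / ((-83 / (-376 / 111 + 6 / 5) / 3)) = 1821 / 6142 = 0.30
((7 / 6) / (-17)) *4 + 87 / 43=3835 / 2193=1.75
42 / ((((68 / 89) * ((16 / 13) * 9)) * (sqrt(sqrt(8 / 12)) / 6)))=8099 * 2^(3 / 4) * 3^(1 / 4) / 544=32.95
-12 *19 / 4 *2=-114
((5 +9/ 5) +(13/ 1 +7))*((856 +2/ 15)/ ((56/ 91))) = 5592691/ 150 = 37284.61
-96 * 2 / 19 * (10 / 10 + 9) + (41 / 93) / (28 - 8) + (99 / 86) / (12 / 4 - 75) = -614209597 / 6078480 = -101.05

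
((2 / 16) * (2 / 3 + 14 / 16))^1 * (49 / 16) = 1813 / 3072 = 0.59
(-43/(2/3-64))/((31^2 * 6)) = 43/365180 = 0.00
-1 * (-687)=687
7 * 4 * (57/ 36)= 133/ 3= 44.33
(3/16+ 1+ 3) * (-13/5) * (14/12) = -6097/480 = -12.70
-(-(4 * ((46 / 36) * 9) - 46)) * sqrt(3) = 0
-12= -12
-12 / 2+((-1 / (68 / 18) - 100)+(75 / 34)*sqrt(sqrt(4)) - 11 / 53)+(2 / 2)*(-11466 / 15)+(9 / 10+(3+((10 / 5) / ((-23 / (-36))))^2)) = -408553334 / 476629+75*sqrt(2) / 34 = -854.05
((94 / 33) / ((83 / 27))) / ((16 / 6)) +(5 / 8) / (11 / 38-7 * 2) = 287207 / 951346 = 0.30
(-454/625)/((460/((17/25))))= -3859/3593750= -0.00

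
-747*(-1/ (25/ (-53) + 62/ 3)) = 118773/ 3211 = 36.99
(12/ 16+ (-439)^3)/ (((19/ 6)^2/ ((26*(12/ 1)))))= -950277948984/ 361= -2632348889.15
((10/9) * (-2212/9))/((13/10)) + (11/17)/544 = -2045646017/9738144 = -210.07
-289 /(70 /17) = -4913 /70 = -70.19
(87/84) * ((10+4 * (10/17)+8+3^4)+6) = 52925/476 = 111.19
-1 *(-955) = 955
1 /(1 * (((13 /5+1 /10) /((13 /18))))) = 65 /243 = 0.27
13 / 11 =1.18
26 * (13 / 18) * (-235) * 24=-105906.67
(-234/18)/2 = -13/2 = -6.50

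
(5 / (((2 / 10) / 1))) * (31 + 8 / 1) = 975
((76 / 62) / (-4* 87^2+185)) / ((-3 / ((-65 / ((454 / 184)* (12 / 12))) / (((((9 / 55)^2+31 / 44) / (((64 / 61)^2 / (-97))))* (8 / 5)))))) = 7038986240000 / 2028948510151845813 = 0.00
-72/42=-12/7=-1.71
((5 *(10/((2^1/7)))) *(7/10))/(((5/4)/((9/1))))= 882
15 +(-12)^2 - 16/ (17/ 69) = 1599/ 17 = 94.06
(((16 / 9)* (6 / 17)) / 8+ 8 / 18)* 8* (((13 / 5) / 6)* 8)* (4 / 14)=13312 / 3213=4.14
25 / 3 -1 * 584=-1727 / 3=-575.67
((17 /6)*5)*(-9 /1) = -255 /2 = -127.50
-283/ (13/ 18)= -5094/ 13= -391.85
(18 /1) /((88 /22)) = 9 /2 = 4.50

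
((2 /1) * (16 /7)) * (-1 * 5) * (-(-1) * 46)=-7360 /7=-1051.43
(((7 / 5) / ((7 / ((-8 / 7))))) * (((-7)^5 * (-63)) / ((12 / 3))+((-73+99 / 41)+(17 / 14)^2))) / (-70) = 2126656194 / 2461025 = 864.13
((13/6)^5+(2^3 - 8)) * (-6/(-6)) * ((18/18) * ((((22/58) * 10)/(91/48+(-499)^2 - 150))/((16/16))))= 20421115/28058661711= 0.00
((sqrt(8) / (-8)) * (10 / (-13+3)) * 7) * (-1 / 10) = -7 * sqrt(2) / 40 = -0.25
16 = 16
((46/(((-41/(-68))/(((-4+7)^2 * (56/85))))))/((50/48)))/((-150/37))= -13724928/128125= -107.12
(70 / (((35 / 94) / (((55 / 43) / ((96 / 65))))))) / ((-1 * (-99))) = 15275 / 9288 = 1.64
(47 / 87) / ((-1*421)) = -47 / 36627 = -0.00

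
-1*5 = -5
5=5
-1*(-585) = 585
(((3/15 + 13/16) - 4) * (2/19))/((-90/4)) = 239/17100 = 0.01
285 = 285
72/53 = 1.36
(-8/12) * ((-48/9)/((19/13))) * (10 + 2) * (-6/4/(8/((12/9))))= -416/57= -7.30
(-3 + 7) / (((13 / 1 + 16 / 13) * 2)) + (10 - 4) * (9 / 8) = 5099 / 740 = 6.89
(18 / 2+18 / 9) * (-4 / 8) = -11 / 2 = -5.50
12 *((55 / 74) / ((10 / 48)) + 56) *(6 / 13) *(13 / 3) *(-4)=-211584 / 37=-5718.49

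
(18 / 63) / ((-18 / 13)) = -13 / 63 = -0.21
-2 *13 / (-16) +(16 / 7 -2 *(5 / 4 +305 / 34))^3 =-40327830547 / 6740636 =-5982.79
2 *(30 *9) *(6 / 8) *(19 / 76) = 405 / 4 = 101.25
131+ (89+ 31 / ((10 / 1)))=2231 / 10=223.10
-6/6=-1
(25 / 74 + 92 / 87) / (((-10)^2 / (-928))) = -35932 / 2775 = -12.95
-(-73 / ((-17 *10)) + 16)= -2793 / 170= -16.43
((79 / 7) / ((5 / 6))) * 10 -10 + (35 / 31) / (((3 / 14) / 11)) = 119384 / 651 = 183.39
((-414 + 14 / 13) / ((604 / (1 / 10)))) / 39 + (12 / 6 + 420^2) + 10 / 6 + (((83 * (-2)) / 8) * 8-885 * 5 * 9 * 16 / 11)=498161878204 / 4210635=118310.39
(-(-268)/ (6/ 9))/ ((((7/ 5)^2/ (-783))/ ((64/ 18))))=-571004.08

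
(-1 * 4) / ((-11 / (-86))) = -344 / 11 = -31.27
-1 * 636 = -636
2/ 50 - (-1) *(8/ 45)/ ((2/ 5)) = 109/ 225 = 0.48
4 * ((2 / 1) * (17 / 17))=8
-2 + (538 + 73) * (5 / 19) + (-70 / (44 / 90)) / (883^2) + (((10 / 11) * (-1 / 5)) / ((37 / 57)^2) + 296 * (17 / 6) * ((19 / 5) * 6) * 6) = 128149128005011232 / 1115426981845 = 114887.96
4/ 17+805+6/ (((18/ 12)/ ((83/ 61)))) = 840673/ 1037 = 810.68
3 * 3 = 9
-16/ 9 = -1.78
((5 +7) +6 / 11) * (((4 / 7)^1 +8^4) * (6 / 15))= 20557.34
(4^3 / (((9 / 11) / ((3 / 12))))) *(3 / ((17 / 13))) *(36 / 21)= 9152 / 119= 76.91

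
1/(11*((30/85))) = 17/66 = 0.26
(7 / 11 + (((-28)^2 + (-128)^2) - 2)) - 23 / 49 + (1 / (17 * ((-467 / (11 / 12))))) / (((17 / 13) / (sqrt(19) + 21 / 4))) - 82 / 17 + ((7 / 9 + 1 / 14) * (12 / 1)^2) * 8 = 21113093176589 / 1163920912 - 143 * sqrt(19) / 1619556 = 18139.63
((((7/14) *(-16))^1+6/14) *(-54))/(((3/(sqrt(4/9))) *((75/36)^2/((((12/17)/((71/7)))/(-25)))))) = -1099008/18859375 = -0.06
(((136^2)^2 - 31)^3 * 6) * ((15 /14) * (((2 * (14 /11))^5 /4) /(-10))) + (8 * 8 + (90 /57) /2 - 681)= -2104093440606342058554753587713108 /3059969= -687619201569147288274735300.00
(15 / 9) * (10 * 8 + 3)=138.33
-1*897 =-897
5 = 5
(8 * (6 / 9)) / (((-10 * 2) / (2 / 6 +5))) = -64 / 45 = -1.42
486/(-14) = -243/7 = -34.71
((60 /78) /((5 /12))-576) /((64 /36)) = -8397 /26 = -322.96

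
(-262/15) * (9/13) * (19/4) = -7467/130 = -57.44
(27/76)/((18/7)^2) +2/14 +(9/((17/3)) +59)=6596855/108528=60.78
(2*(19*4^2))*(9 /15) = 1824 /5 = 364.80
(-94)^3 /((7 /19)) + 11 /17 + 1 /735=-28169248258 /12495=-2254441.64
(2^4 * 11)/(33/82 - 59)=-14432/4805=-3.00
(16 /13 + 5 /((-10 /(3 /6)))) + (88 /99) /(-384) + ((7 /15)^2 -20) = -2640049 /140400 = -18.80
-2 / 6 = -0.33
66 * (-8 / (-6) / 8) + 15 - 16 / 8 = 24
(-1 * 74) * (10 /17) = -740 /17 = -43.53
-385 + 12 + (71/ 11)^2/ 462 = -20846405/ 55902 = -372.91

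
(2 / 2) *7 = 7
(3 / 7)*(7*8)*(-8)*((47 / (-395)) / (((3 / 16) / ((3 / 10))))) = 72192 / 1975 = 36.55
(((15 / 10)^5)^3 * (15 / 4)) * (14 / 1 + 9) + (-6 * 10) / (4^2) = 4949881395 / 131072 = 37764.60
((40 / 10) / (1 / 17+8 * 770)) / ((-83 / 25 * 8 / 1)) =-425 / 17383686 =-0.00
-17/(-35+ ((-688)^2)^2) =-17/224054542301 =-0.00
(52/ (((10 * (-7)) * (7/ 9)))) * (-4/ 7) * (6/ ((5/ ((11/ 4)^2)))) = 4.95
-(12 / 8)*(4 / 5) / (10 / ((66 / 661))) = -198 / 16525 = -0.01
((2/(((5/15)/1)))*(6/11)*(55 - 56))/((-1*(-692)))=-9/1903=-0.00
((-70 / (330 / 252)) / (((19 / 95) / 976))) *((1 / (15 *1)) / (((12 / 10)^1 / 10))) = -4782400 / 33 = -144921.21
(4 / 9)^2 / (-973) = -16 / 78813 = -0.00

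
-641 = -641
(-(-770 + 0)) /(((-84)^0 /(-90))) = -69300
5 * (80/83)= 4.82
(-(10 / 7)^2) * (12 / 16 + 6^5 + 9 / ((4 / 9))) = -779700 / 49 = -15912.24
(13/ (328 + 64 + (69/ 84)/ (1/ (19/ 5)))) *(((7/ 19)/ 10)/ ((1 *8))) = 637/ 4204092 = 0.00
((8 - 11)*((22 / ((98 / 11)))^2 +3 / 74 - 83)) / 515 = 8193783 / 18300422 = 0.45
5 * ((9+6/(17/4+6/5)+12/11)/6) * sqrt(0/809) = 0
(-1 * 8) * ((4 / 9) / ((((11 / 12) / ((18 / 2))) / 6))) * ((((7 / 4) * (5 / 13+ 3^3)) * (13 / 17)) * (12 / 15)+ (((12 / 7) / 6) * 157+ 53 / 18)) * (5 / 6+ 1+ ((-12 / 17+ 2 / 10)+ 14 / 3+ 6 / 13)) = -104278.05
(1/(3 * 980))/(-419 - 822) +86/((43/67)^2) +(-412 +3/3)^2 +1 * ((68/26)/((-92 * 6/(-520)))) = 203432617318277/1202802020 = 169132.25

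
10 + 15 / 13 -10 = 15 / 13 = 1.15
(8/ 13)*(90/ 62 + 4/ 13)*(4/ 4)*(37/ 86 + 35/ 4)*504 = 1128467088/ 225277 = 5009.24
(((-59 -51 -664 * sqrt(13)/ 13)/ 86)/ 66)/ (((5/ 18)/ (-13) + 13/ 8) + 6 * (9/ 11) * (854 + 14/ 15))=-0.00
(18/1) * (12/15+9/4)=549/10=54.90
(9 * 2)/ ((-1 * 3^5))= -0.07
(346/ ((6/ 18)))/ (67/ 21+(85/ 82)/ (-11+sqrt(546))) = 49513764636/ 153420923-37536156 * sqrt(546)/ 153420923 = 317.01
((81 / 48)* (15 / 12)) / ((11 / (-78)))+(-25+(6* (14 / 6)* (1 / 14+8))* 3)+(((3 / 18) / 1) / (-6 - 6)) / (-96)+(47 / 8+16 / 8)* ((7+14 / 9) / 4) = 24017483 / 76032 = 315.89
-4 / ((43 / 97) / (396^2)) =-60844608 / 43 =-1414990.88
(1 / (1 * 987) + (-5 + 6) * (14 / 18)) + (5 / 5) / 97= 226643 / 287217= 0.79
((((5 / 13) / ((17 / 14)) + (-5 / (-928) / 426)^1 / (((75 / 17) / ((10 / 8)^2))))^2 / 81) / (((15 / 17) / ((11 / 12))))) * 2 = 3881759904867566095 / 1508310572930143617024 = 0.00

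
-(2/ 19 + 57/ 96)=-425/ 608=-0.70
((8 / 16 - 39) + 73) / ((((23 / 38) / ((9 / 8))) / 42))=10773 / 4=2693.25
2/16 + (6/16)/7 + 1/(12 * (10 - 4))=97/504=0.19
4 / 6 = 2 / 3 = 0.67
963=963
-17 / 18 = -0.94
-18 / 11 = -1.64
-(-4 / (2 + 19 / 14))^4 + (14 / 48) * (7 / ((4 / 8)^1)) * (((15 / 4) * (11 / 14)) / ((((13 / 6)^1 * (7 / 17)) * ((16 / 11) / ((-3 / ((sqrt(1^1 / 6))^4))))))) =-1003.32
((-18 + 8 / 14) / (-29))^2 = 14884 / 41209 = 0.36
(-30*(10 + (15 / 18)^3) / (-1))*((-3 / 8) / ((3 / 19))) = -217075 / 288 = -753.73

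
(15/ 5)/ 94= 0.03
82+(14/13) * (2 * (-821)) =-21922/13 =-1686.31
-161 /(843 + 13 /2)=-322 /1699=-0.19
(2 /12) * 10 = 5 /3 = 1.67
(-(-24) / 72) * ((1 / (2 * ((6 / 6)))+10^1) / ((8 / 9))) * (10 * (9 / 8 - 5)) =-9765 / 64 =-152.58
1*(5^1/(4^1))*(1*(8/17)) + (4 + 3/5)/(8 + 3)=941/935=1.01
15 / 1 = 15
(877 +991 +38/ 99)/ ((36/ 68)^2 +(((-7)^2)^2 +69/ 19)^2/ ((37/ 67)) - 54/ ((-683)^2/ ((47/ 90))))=832701757582917725/ 4666524626150464755744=0.00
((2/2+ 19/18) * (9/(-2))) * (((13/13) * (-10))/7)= 185/14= 13.21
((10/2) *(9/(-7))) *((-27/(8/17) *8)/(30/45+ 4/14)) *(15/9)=20655/4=5163.75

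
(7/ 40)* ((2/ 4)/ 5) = 7/ 400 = 0.02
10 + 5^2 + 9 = 44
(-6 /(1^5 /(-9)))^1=54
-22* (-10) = 220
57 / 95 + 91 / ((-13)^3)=472 / 845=0.56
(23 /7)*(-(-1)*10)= 230 /7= 32.86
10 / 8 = 5 / 4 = 1.25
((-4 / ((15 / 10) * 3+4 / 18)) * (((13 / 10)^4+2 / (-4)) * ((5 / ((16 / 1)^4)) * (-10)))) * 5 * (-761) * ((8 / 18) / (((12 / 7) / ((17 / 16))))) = -125509447 / 78643200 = -1.60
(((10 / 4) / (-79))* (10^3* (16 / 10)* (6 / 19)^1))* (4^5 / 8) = -2046.64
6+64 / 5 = 18.80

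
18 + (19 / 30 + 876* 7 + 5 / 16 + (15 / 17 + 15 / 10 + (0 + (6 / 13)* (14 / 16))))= 326393947 / 53040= 6153.73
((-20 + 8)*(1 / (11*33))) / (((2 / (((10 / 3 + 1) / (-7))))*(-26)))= -1 / 2541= -0.00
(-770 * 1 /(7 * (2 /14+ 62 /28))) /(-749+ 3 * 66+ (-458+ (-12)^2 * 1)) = 28 /519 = 0.05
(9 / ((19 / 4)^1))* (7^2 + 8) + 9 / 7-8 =709 / 7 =101.29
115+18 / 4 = 239 / 2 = 119.50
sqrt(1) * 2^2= 4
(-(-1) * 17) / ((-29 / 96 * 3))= -544 / 29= -18.76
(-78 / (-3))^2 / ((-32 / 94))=-7943 / 4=-1985.75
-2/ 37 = -0.05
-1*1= -1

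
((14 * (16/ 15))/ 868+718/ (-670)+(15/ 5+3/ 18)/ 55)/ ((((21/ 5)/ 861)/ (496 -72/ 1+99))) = -4883707579/ 45694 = -106878.53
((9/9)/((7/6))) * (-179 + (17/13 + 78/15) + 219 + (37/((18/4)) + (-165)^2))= 4559612/195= 23382.63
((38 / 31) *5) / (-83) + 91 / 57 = 223313 / 146661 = 1.52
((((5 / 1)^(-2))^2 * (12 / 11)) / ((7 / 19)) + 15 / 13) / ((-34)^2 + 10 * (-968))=-724839 / 5332827500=-0.00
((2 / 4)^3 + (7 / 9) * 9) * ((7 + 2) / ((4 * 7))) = 513 / 224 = 2.29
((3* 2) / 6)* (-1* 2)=-2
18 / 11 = 1.64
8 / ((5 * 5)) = 0.32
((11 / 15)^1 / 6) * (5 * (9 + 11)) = 110 / 9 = 12.22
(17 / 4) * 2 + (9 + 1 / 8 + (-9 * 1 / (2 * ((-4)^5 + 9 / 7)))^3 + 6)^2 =511056579793613868108828185 / 2153942756111797693136656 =237.27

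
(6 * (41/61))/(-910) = -123/27755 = -0.00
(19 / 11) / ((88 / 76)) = 361 / 242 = 1.49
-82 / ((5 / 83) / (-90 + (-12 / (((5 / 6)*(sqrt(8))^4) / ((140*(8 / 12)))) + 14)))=660182 / 5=132036.40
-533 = -533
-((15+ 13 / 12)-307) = 3491 / 12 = 290.92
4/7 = 0.57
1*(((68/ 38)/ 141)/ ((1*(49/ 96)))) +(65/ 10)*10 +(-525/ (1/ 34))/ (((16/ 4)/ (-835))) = 326099263461/ 87514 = 3726252.52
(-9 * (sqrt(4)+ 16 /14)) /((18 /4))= -44 /7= -6.29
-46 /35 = -1.31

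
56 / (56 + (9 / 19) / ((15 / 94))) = 2660 / 2801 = 0.95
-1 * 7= -7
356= 356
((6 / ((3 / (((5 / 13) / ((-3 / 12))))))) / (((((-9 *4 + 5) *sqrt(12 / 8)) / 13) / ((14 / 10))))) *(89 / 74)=2492 *sqrt(6) / 3441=1.77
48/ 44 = 12/ 11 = 1.09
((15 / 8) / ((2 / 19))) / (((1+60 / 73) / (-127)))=-139065 / 112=-1241.65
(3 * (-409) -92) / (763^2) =-0.00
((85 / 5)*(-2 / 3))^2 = 1156 / 9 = 128.44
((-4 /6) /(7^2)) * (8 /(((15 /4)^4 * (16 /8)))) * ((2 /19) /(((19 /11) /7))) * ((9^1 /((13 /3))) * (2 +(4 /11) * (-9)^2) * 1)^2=-1471070208 /2936058125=-0.50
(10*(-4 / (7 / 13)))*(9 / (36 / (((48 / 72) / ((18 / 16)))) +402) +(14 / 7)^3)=-2572960 / 4319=-595.73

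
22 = 22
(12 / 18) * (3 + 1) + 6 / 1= 26 / 3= 8.67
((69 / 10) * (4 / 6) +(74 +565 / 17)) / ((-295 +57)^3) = -97 / 11692940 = -0.00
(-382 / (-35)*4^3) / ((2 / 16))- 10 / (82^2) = 657553233 / 117670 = 5588.11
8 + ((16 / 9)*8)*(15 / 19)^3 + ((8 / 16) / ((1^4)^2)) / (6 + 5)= 2270043 / 150898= 15.04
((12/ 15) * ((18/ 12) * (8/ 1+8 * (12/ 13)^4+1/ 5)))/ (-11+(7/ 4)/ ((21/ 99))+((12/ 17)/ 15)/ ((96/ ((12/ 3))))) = -2448539784/ 400282415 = -6.12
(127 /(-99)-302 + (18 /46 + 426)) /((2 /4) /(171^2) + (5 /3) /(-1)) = -1821506364 /24659657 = -73.87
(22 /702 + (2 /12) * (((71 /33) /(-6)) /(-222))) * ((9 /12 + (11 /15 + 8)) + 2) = 5743663 /15824160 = 0.36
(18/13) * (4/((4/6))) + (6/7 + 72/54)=2866/273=10.50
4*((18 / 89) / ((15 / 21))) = 504 / 445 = 1.13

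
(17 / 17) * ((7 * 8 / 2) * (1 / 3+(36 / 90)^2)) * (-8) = -8288 / 75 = -110.51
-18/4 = -9/2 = -4.50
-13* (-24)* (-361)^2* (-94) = -3822054288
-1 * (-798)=798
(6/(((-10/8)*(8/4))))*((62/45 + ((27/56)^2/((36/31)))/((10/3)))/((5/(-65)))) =21102289/470400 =44.86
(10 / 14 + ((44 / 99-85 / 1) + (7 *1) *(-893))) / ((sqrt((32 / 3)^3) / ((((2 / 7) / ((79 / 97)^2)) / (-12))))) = 3755084855 *sqrt(6) / 1409167872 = 6.53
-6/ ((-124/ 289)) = 867/ 62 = 13.98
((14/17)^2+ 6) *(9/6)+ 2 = 3473/289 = 12.02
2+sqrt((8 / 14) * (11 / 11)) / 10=sqrt(7) / 35+2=2.08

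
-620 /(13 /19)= -11780 /13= -906.15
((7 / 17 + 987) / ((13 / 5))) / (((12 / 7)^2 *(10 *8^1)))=411257 / 254592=1.62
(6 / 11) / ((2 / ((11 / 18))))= 1 / 6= 0.17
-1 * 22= -22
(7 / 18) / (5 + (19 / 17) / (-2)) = 119 / 1359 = 0.09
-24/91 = -0.26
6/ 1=6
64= 64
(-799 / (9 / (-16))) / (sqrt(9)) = 12784 / 27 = 473.48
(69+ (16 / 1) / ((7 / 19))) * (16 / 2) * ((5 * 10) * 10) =449714.29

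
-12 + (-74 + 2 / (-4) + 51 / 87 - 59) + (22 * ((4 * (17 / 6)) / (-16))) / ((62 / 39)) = -1112719 / 7192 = -154.72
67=67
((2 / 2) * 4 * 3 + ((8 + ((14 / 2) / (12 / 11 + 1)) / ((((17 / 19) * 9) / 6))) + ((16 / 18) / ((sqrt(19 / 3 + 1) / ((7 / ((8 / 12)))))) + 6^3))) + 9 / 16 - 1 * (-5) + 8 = 14 * sqrt(66) / 33 + 4730605 / 18768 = 255.50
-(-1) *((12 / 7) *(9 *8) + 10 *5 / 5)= 934 / 7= 133.43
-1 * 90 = -90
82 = 82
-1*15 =-15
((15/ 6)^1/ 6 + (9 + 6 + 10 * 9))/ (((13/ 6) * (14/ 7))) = 1265/ 52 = 24.33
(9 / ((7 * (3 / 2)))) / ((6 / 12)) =12 / 7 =1.71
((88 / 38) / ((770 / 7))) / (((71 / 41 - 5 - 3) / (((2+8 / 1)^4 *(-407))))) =66748000 / 4883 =13669.47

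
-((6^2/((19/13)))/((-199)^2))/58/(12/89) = -0.00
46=46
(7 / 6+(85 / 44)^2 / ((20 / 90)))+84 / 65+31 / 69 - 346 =-5666466763 / 17365920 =-326.30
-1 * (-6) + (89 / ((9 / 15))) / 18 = 769 / 54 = 14.24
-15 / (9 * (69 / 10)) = -50 / 207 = -0.24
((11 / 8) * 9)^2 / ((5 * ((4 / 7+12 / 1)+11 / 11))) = 68607 / 30400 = 2.26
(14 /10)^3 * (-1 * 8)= -21.95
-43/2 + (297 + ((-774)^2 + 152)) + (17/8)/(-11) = 52756291/88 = 599503.31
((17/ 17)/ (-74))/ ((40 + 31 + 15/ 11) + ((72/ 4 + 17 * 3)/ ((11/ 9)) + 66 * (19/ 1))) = -0.00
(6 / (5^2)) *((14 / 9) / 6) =14 / 225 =0.06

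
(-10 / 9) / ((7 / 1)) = -10 / 63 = -0.16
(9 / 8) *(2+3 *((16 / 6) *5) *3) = 137.25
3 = 3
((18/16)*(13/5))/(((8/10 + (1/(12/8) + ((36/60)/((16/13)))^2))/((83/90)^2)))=716456/490845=1.46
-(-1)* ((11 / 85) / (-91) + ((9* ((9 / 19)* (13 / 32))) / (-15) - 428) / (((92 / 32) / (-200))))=100668777043 / 3380195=29781.94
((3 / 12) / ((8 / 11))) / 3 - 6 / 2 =-277 / 96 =-2.89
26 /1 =26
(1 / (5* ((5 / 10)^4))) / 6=8 / 15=0.53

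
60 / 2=30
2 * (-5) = -10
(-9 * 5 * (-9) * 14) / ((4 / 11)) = 31185 / 2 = 15592.50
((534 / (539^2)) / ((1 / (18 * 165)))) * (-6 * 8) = -6920640 / 26411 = -262.04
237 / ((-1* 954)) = -79 / 318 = -0.25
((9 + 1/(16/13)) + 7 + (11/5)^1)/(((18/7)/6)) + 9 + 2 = 4429/80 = 55.36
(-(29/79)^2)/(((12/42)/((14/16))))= -0.41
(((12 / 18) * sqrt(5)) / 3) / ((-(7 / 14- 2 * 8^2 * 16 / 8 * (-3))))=-4 * sqrt(5) / 13833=-0.00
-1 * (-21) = 21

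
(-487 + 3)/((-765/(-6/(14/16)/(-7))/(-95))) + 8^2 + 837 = 2104463/2499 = 842.12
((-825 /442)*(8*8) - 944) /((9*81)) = -235024 /161109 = -1.46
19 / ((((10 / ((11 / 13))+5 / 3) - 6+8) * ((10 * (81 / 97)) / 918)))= 344641 / 2555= 134.89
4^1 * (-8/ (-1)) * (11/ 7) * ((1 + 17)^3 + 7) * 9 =18497952/ 7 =2642564.57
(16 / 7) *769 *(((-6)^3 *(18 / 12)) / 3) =-1328832 / 7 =-189833.14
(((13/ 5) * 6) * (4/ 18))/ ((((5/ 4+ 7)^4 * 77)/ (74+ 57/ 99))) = 32760832/ 45201378915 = 0.00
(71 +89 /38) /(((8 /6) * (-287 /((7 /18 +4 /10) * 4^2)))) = -65959 /27265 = -2.42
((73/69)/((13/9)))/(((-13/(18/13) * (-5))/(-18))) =-70956/252655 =-0.28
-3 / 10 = -0.30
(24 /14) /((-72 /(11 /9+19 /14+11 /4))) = -0.13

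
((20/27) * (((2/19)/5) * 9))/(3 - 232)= -0.00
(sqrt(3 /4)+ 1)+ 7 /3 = sqrt(3) /2+ 10 /3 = 4.20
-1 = -1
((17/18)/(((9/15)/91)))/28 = 1105/216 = 5.12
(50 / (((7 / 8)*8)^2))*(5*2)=500 / 49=10.20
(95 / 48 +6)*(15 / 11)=1915 / 176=10.88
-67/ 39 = -1.72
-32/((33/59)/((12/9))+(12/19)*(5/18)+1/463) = -199304832/3718841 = -53.59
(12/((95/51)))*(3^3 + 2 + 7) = 22032/95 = 231.92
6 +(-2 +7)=11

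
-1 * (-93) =93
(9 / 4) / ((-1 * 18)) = -0.12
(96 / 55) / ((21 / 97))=3104 / 385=8.06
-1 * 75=-75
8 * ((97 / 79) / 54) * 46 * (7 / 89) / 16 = 15617 / 379674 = 0.04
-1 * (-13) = 13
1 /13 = 0.08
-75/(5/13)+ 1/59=-11504/59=-194.98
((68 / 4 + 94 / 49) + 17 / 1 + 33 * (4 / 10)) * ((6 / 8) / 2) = 18051 / 980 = 18.42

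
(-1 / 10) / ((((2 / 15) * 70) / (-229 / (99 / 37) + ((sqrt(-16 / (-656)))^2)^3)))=291983767 / 318415020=0.92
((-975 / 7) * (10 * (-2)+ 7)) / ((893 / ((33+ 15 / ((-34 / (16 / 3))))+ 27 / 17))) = 6945900 / 106267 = 65.36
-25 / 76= -0.33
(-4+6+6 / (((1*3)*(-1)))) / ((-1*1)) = 0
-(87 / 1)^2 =-7569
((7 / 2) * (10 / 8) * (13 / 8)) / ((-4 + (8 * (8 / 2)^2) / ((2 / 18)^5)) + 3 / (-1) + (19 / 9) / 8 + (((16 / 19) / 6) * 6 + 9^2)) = 77805 / 82718550728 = 0.00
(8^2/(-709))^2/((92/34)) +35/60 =81349433/138739956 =0.59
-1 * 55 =-55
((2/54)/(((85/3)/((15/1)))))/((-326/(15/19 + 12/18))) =-83/947682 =-0.00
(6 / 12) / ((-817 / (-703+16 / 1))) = 687 / 1634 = 0.42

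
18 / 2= 9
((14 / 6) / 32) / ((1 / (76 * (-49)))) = -6517 / 24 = -271.54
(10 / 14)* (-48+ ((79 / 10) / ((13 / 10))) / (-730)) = -455599 / 13286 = -34.29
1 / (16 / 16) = 1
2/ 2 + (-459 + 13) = -445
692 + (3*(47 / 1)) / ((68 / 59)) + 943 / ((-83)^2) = 381542499 / 468452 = 814.48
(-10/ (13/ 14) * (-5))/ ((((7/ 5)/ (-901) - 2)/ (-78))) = 18921000/ 9017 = 2098.37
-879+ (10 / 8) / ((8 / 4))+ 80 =-6387 / 8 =-798.38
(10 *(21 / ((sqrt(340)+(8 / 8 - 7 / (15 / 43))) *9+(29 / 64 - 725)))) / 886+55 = 23888174191485 / 434332602667 - 7168000 *sqrt(85) / 1302997808001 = 55.00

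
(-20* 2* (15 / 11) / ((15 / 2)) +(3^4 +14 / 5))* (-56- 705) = -3203049 / 55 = -58237.25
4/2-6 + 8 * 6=44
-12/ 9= -4/ 3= -1.33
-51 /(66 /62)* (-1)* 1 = 527 /11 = 47.91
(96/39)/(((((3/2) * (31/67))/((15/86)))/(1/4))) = 0.15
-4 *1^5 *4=-16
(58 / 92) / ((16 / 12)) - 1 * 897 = -164961 / 184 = -896.53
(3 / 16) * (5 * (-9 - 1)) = -75 / 8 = -9.38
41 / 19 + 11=13.16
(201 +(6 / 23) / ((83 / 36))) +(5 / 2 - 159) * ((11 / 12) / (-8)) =80286287 / 366528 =219.05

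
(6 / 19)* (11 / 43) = 66 / 817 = 0.08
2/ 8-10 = -39/ 4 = -9.75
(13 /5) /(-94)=-13 /470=-0.03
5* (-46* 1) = -230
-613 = -613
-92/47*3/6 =-46/47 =-0.98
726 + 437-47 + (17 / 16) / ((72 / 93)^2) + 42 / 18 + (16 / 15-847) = 12633877 / 46080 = 274.17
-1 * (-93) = 93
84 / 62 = 42 / 31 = 1.35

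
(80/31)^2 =6400/961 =6.66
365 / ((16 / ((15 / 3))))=1825 / 16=114.06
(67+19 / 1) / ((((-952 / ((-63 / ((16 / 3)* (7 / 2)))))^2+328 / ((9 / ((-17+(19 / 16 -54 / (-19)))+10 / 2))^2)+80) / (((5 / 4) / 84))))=75441780 / 4710272064071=0.00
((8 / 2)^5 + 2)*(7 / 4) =3591 / 2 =1795.50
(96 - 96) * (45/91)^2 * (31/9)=0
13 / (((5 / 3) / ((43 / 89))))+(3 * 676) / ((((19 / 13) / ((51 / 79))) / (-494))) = -15556472997 / 35155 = -442510.97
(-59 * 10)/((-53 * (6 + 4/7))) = 2065/1219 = 1.69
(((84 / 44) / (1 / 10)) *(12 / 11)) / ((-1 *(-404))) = 0.05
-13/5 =-2.60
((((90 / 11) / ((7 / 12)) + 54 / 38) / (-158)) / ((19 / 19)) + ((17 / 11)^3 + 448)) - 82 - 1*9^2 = 8071852993 / 27969634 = 288.59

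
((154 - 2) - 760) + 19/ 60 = -36461/ 60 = -607.68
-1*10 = -10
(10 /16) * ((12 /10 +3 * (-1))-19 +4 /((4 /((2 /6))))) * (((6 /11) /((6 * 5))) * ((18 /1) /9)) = -307 /660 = -0.47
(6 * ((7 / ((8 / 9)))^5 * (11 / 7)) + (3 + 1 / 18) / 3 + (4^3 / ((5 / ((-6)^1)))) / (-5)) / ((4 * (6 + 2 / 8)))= 11423.09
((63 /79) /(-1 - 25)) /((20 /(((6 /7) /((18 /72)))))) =-27 /5135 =-0.01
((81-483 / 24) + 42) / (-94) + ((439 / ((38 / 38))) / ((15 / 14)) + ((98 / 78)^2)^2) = 3576236877469 / 8698538160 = 411.13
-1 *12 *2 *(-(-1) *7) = -168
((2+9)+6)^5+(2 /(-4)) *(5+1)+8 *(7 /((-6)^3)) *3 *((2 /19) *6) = 80931650 /57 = 1419853.51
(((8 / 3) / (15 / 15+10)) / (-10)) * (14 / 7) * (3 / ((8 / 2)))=-2 / 55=-0.04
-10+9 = -1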